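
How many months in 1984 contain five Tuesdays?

A month has five Tuesdays exactly when Tuesday falls within its first (length − 28) days.
Jan: 31 days, starts Sun → 5 of Sun, Mon, Tue ✓
Feb: 29 days, starts Wed → 5 of Wed
Mar: 31 days, starts Thu → 5 of Thu, Fri, Sat
Apr: 30 days, starts Sun → 5 of Sun, Mon
May: 31 days, starts Tue → 5 of Tue, Wed, Thu ✓
Jun: 30 days, starts Fri → 5 of Fri, Sat
Jul: 31 days, starts Sun → 5 of Sun, Mon, Tue ✓
Aug: 31 days, starts Wed → 5 of Wed, Thu, Fri
Sep: 30 days, starts Sat → 5 of Sat, Sun
Oct: 31 days, starts Mon → 5 of Mon, Tue, Wed ✓
Nov: 30 days, starts Thu → 5 of Thu, Fri
Dec: 31 days, starts Sat → 5 of Sat, Sun, Mon
Months with five Tuesdays: Jan, May, Jul, Oct.

4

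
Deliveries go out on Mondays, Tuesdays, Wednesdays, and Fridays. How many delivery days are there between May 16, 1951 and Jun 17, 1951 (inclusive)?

May 16, 1951 is a Wednesday.
That's 33 days from start to end, counting both.
33 = 7 × 4 + 5, so there are 4 full weeks plus 5 extra days.
Each full week contributes 4 days from the set (Mon, Tue, Wed, Fri): 4 × 4 = 16.
The 5 extra days are Wed, Thu, Fri, Sat, Sun — 2 of them qualify.
Total: 16 + 2 = 18.

18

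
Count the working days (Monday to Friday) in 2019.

261

1 January 2019 is a Tuesday.
From 1 January 2019 to 31 December 2019 is 365 days inclusive.
365 = 7 × 52 + 1, so there are 52 full weeks plus 1 extra day.
Each full week contributes 5 weekdays (Mon–Fri): 52 × 5 = 260.
The 1 extra day is Tue — 1 of them qualifies.
Total: 260 + 1 = 261.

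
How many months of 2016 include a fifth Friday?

A month has five Fridays exactly when Friday falls within its first (length − 28) days.
Jan: 31 days, starts Fri → 5 of Fri, Sat, Sun ✓
Feb: 29 days, starts Mon → 5 of Mon
Mar: 31 days, starts Tue → 5 of Tue, Wed, Thu
Apr: 30 days, starts Fri → 5 of Fri, Sat ✓
May: 31 days, starts Sun → 5 of Sun, Mon, Tue
Jun: 30 days, starts Wed → 5 of Wed, Thu
Jul: 31 days, starts Fri → 5 of Fri, Sat, Sun ✓
Aug: 31 days, starts Mon → 5 of Mon, Tue, Wed
Sep: 30 days, starts Thu → 5 of Thu, Fri ✓
Oct: 31 days, starts Sat → 5 of Sat, Sun, Mon
Nov: 30 days, starts Tue → 5 of Tue, Wed
Dec: 31 days, starts Thu → 5 of Thu, Fri, Sat ✓
Months with five Fridays: Jan, Apr, Jul, Sep, Dec.

5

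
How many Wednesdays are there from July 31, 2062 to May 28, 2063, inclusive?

July 31, 2062 is a Monday.
The range spans 302 days (inclusive of both endpoints).
302 = 7 × 43 + 1, so there are 43 full weeks plus 1 extra day.
Each full week contributes one Wednesday: 43 so far.
The 1 extra day is Mon — none qualify.
Total: 43 + 0 = 43.

43 Wednesdays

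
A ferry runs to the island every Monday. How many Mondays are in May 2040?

4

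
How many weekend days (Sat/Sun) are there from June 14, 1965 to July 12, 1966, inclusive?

June 14, 1965 is a Monday.
From June 14, 1965 to July 12, 1966 is 394 days inclusive.
394 = 7 × 56 + 2, so there are 56 full weeks plus 2 extra days.
Each full week contributes 2 weekend days (Sat, Sun): 56 × 2 = 112.
The 2 extra days are Monday, Tuesday — none qualify.
Total: 112 + 0 = 112.

112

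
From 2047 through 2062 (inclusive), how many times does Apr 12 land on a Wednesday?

Day of week of April 12 in each year:
2047: Fri, 2048: Sun, 2049: Mon, 2050: Tue, 2051: Wed ✓, 2052: Fri, 2053: Sat, 2054: Sun, 2055: Mon, 2056: Wed ✓, 2057: Thu, 2058: Fri, 2059: Sat, 2060: Mon, 2061: Tue, 2062: Wed ✓
Wednesdays: 2051, 2056, 2062.

3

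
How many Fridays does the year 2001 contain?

52

January 1, 2001 is a Monday.
The range spans 365 days (inclusive of both endpoints).
365 = 7 × 52 + 1, so there are 52 full weeks plus 1 extra day.
Each full week contributes one Friday: 52 so far.
The 1 extra day is Mon — none qualify.
Total: 52 + 0 = 52.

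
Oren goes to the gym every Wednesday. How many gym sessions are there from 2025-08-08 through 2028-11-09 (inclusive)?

2025-08-08 is a Friday.
That's 1190 days from start to end, counting both.
1190 = 7 × 170, so the span is exactly 170 full weeks.
Each full week contributes one Wednesday: 170 so far.
Total: 170.

170 Wednesdays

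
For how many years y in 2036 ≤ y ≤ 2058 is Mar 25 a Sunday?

Day of week of March 25 in each year:
2036: Tue, 2037: Wed, 2038: Thu, 2039: Fri, 2040: Sun ✓, 2041: Mon, 2042: Tue, 2043: Wed, 2044: Fri, 2045: Sat, 2046: Sun ✓, 2047: Mon, 2048: Wed, 2049: Thu, 2050: Fri, 2051: Sat, 2052: Mon, 2053: Tue, 2054: Wed, 2055: Thu, 2056: Sat, 2057: Sun ✓, 2058: Mon
Sundays: 2040, 2046, 2057.

3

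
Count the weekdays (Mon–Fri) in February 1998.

Feb 1, 1998 is a Sunday.
The range spans 28 days (inclusive of both endpoints).
28 = 7 × 4, so the span is exactly 4 full weeks.
Each full week contributes 5 weekdays (Mon–Fri): 4 × 5 = 20.
Total: 20.

20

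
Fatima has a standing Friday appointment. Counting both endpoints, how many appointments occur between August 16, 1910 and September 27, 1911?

58 Fridays

August 16, 1910 is a Tuesday.
From August 16, 1910 to September 27, 1911 is 408 days inclusive.
408 = 7 × 58 + 2, so there are 58 full weeks plus 2 extra days.
Each full week contributes one Friday: 58 so far.
The 2 extra days are Tuesday, Wednesday — none qualify.
Total: 58 + 0 = 58.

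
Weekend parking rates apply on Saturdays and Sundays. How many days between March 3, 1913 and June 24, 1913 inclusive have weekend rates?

March 3, 1913 is a Monday.
From March 3, 1913 to June 24, 1913 is 114 days inclusive.
114 = 7 × 16 + 2, so there are 16 full weeks plus 2 extra days.
Each full week contributes 2 weekend days (Sat, Sun): 16 × 2 = 32.
The 2 extra days are Mon, Tue — none qualify.
Total: 32 + 0 = 32.

32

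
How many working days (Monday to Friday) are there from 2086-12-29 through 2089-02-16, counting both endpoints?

558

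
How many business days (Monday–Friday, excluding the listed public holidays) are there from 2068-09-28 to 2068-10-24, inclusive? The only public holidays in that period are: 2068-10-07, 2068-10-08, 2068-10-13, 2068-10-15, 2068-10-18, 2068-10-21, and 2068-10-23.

15 business days

2068-09-28 is a Friday.
From 2068-09-28 to 2068-10-24 is 27 days inclusive.
27 = 7 × 3 + 6, so there are 3 full weeks plus 6 extra days.
Each full week contributes 5 weekdays (Mon–Fri): 3 × 5 = 15.
The 6 extra days are Fri, Sat, Sun, Mon, Tue, Wed — 4 of them qualify.
Total: 15 + 4 = 19.
Holidays: 2068-10-07 (Sun); 2068-10-08 (Mon); 2068-10-13 (Sat); 2068-10-15 (Mon); 2068-10-18 (Thu); 2068-10-21 (Sun); 2068-10-23 (Tue).
4 of the 7 holidays fall on weekdays; the rest are weekends and were already excluded.
Business days: 19 − 4 = 15.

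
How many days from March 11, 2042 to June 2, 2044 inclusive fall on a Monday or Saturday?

232

March 11, 2042 is a Tuesday.
That's 815 days from start to end, counting both.
815 = 7 × 116 + 3, so there are 116 full weeks plus 3 extra days.
Each full week contributes 2 days from the set (Mon, Sat): 116 × 2 = 232.
The 3 extra days are Tuesday, Wednesday, Thursday — none qualify.
Total: 232 + 0 = 232.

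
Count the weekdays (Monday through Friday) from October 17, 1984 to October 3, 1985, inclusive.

252

October 17, 1984 is a Wednesday.
The range spans 352 days (inclusive of both endpoints).
352 = 7 × 50 + 2, so there are 50 full weeks plus 2 extra days.
Each full week contributes 5 weekdays (Mon–Fri): 50 × 5 = 250.
The 2 extra days are Wed, Thu — 2 of them qualify.
Total: 250 + 2 = 252.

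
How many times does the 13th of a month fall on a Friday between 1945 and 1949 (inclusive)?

Friday-the-13ths by year:
1945: Apr, Jul
1946: Sep, Dec
1947: Jun
1948: Feb, Aug
1949: May

8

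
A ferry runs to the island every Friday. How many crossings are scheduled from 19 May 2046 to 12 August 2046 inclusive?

12 Fridays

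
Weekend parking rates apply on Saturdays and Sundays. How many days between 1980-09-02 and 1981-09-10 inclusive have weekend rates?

1980-09-02 is a Tuesday.
The range spans 374 days (inclusive of both endpoints).
374 = 7 × 53 + 3, so there are 53 full weeks plus 3 extra days.
Each full week contributes 2 weekend days (Sat, Sun): 53 × 2 = 106.
The 3 extra days are Tuesday, Wednesday, Thursday — none qualify.
Total: 106 + 0 = 106.

106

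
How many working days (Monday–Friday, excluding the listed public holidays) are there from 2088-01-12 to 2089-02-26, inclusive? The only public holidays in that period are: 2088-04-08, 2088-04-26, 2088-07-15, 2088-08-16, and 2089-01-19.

290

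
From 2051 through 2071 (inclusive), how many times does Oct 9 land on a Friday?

3

Day of week of October 9 in each year:
2051: Mon, 2052: Wed, 2053: Thu, 2054: Fri ✓, 2055: Sat, 2056: Mon, 2057: Tue, 2058: Wed, 2059: Thu, 2060: Sat, 2061: Sun, 2062: Mon, 2063: Tue, 2064: Thu, 2065: Fri ✓, 2066: Sat, 2067: Sun, 2068: Tue, 2069: Wed, 2070: Thu, 2071: Fri ✓
Fridays: 2054, 2065, 2071.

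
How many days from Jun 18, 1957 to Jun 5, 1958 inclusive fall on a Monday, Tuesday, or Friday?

151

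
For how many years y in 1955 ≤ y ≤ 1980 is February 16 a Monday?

3

Day of week of February 16 in each year:
1955: Wed, 1956: Thu, 1957: Sat, 1958: Sun, 1959: Mon ✓, 1960: Tue, 1961: Thu, 1962: Fri, 1963: Sat, 1964: Sun, 1965: Tue, 1966: Wed, 1967: Thu, 1968: Fri, 1969: Sun, 1970: Mon ✓, 1971: Tue, 1972: Wed, 1973: Fri, 1974: Sat, 1975: Sun, 1976: Mon ✓, 1977: Wed, 1978: Thu, 1979: Fri, 1980: Sat
Mondays: 1959, 1970, 1976.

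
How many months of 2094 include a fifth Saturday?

4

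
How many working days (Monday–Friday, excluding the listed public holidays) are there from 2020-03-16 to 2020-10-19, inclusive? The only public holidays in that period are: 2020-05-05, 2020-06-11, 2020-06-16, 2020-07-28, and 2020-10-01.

151 working days

2020-03-16 is a Monday.
The range spans 218 days (inclusive of both endpoints).
218 = 7 × 31 + 1, so there are 31 full weeks plus 1 extra day.
Each full week contributes 5 weekdays (Mon–Fri): 31 × 5 = 155.
The 1 extra day is Mon — 1 of them qualifies.
Total: 155 + 1 = 156.
Holidays: 2020-05-05 (Tue); 2020-06-11 (Thu); 2020-06-16 (Tue); 2020-07-28 (Tue); 2020-10-01 (Thu).
All 5 holidays fall on weekdays, so subtract 5.
Business days: 156 − 5 = 151.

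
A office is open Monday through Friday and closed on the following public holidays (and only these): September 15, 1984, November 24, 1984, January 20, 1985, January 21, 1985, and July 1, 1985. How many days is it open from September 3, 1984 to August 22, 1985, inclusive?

252

September 3, 1984 is a Monday.
From September 3, 1984 to August 22, 1985 is 354 days inclusive.
354 = 7 × 50 + 4, so there are 50 full weeks plus 4 extra days.
Each full week contributes 5 weekdays (Mon–Fri): 50 × 5 = 250.
The 4 extra days are Monday, Tuesday, Wednesday, Thursday — 4 of them qualify.
Total: 250 + 4 = 254.
Holidays: September 15, 1984 (Sat); November 24, 1984 (Sat); January 20, 1985 (Sun); January 21, 1985 (Mon); July 1, 1985 (Mon).
2 of the 5 holidays fall on weekdays; the rest are weekends and were already excluded.
Business days: 254 − 2 = 252.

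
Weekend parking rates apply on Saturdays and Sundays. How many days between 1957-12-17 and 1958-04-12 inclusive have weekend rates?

33

1957-12-17 is a Tuesday.
The range spans 117 days (inclusive of both endpoints).
117 = 7 × 16 + 5, so there are 16 full weeks plus 5 extra days.
Each full week contributes 2 weekend days (Sat, Sun): 16 × 2 = 32.
The 5 extra days are Tuesday, Wednesday, Thursday, Friday, Saturday — 1 of them qualifies.
Total: 32 + 1 = 33.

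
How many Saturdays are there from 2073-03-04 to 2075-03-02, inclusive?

105

2073-03-04 is a Saturday.
That's 729 days from start to end, counting both.
729 = 7 × 104 + 1, so there are 104 full weeks plus 1 extra day.
Each full week contributes one Saturday: 104 so far.
The 1 extra day is Saturday — 1 of them qualifies.
Total: 104 + 1 = 105.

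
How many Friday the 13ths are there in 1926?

The 13th falls on a Friday when the month's 13th has weekday Fri.
Jan 13 is Wed; Feb 13 is Sat; Mar 13 is Sat; Apr 13 is Tue; May 13 is Thu; Jun 13 is Sun; Jul 13 is Tue; Aug 13 is Fri ✓; Sep 13 is Mon; Oct 13 is Wed; Nov 13 is Sat; Dec 13 is Mon.
Friday the 13ths: Aug.

1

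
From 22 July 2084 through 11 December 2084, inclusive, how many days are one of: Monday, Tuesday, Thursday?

22 July 2084 is a Saturday.
That's 143 days from start to end, counting both.
143 = 7 × 20 + 3, so there are 20 full weeks plus 3 extra days.
Each full week contributes 3 days from the set (Mon, Tue, Thu): 20 × 3 = 60.
The 3 extra days are Saturday, Sunday, Monday — 1 of them qualifies.
Total: 60 + 1 = 61.

61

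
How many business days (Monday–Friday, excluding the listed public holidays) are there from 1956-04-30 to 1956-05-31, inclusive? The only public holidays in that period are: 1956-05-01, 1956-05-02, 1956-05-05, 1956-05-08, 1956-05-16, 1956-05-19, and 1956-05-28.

19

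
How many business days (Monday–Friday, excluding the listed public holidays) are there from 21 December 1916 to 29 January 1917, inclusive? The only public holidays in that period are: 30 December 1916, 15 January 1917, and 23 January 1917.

21 December 1916 is a Thursday.
That's 40 days from start to end, counting both.
40 = 7 × 5 + 5, so there are 5 full weeks plus 5 extra days.
Each full week contributes 5 weekdays (Mon–Fri): 5 × 5 = 25.
The 5 extra days are Thu, Fri, Sat, Sun, Mon — 3 of them qualify.
Total: 25 + 3 = 28.
Holidays: 30 December 1916 (Sat); 15 January 1917 (Mon); 23 January 1917 (Tue).
2 of the 3 holidays fall on weekdays; the rest are weekends and were already excluded.
Business days: 28 − 2 = 26.

26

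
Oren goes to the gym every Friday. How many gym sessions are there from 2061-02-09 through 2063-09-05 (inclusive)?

134 Fridays

2061-02-09 is a Wednesday.
The range spans 939 days (inclusive of both endpoints).
939 = 7 × 134 + 1, so there are 134 full weeks plus 1 extra day.
Each full week contributes one Friday: 134 so far.
The 1 extra day is Wednesday — none qualify.
Total: 134 + 0 = 134.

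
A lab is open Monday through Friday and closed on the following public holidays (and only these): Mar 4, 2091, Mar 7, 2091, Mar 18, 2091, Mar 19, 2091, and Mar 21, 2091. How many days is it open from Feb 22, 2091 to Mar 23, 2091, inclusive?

Feb 22, 2091 is a Thursday.
The range spans 30 days (inclusive of both endpoints).
30 = 7 × 4 + 2, so there are 4 full weeks plus 2 extra days.
Each full week contributes 5 weekdays (Mon–Fri): 4 × 5 = 20.
The 2 extra days are Thursday, Friday — 2 of them qualify.
Total: 20 + 2 = 22.
Holidays: Mar 4, 2091 (Sun); Mar 7, 2091 (Wed); Mar 18, 2091 (Sun); Mar 19, 2091 (Mon); Mar 21, 2091 (Wed).
3 of the 5 holidays fall on weekdays; the rest are weekends and were already excluded.
Business days: 22 − 3 = 19.

19 working days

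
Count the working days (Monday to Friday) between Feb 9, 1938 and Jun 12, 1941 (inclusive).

Feb 9, 1938 is a Wednesday.
That's 1220 days from start to end, counting both.
1220 = 7 × 174 + 2, so there are 174 full weeks plus 2 extra days.
Each full week contributes 5 weekdays (Mon–Fri): 174 × 5 = 870.
The 2 extra days are Wednesday, Thursday — 2 of them qualify.
Total: 870 + 2 = 872.

872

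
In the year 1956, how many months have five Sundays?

A month has five Sundays exactly when Sunday falls within its first (length − 28) days.
Jan: 31 days, starts Sun → 5 of Sun, Mon, Tue ✓
Feb: 29 days, starts Wed → 5 of Wed
Mar: 31 days, starts Thu → 5 of Thu, Fri, Sat
Apr: 30 days, starts Sun → 5 of Sun, Mon ✓
May: 31 days, starts Tue → 5 of Tue, Wed, Thu
Jun: 30 days, starts Fri → 5 of Fri, Sat
Jul: 31 days, starts Sun → 5 of Sun, Mon, Tue ✓
Aug: 31 days, starts Wed → 5 of Wed, Thu, Fri
Sep: 30 days, starts Sat → 5 of Sat, Sun ✓
Oct: 31 days, starts Mon → 5 of Mon, Tue, Wed
Nov: 30 days, starts Thu → 5 of Thu, Fri
Dec: 31 days, starts Sat → 5 of Sat, Sun, Mon ✓
Months with five Sundays: Jan, Apr, Jul, Sep, Dec.

5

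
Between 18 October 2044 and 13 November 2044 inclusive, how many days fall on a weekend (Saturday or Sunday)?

18 October 2044 is a Tuesday.
That's 27 days from start to end, counting both.
27 = 7 × 3 + 6, so there are 3 full weeks plus 6 extra days.
Each full week contributes 2 weekend days (Sat, Sun): 3 × 2 = 6.
The 6 extra days are Tue, Wed, Thu, Fri, Sat, Sun — 2 of them qualify.
Total: 6 + 2 = 8.

8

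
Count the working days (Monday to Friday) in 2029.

Jan 1, 2029 is a Monday.
That's 365 days from start to end, counting both.
365 = 7 × 52 + 1, so there are 52 full weeks plus 1 extra day.
Each full week contributes 5 weekdays (Mon–Fri): 52 × 5 = 260.
The 1 extra day is Mon — 1 of them qualifies.
Total: 260 + 1 = 261.

261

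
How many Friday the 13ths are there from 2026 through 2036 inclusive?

Friday-the-13ths by year:
2026: Feb, Mar, Nov
2027: Aug
2028: Oct
2029: Apr, Jul
2030: Sep, Dec
2031: Jun
2032: Feb, Aug
2033: May
2034: Jan, Oct
2035: Apr, Jul
2036: Jun

18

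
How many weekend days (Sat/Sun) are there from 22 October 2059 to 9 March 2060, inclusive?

40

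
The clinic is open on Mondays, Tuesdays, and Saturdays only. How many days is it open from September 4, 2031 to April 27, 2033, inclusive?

258

September 4, 2031 is a Thursday.
The range spans 602 days (inclusive of both endpoints).
602 = 7 × 86, so the span is exactly 86 full weeks.
Each full week contributes 3 days from the set (Mon, Tue, Sat): 86 × 3 = 258.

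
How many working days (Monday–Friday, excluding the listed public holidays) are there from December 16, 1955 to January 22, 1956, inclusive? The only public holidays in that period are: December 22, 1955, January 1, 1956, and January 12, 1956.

December 16, 1955 is a Friday.
From December 16, 1955 to January 22, 1956 is 38 days inclusive.
38 = 7 × 5 + 3, so there are 5 full weeks plus 3 extra days.
Each full week contributes 5 weekdays (Mon–Fri): 5 × 5 = 25.
The 3 extra days are Fri, Sat, Sun — 1 of them qualifies.
Total: 25 + 1 = 26.
Holidays: December 22, 1955 (Thu); January 1, 1956 (Sun); January 12, 1956 (Thu).
2 of the 3 holidays fall on weekdays; the rest are weekends and were already excluded.
Business days: 26 − 2 = 24.

24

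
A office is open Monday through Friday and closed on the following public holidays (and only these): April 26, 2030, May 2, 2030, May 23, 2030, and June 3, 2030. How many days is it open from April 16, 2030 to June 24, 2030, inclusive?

46

April 16, 2030 is a Tuesday.
From April 16, 2030 to June 24, 2030 is 70 days inclusive.
70 = 7 × 10, so the span is exactly 10 full weeks.
Each full week contributes 5 weekdays (Mon–Fri): 10 × 5 = 50.
Holidays: April 26, 2030 (Fri); May 2, 2030 (Thu); May 23, 2030 (Thu); June 3, 2030 (Mon).
All 4 holidays fall on weekdays, so subtract 4.
Business days: 50 − 4 = 46.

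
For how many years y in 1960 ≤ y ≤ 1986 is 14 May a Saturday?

Day of week of May 14 in each year:
1960: Sat ✓, 1961: Sun, 1962: Mon, 1963: Tue, 1964: Thu, 1965: Fri, 1966: Sat ✓, 1967: Sun, 1968: Tue, 1969: Wed, 1970: Thu, 1971: Fri, 1972: Sun, 1973: Mon, 1974: Tue, 1975: Wed, 1976: Fri, 1977: Sat ✓, 1978: Sun, 1979: Mon, 1980: Wed, 1981: Thu, 1982: Fri, 1983: Sat ✓, 1984: Mon, 1985: Tue, 1986: Wed
Saturdays: 1960, 1966, 1977, 1983.

4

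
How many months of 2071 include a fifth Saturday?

A month has five Saturdays exactly when Saturday falls within its first (length − 28) days.
Jan: 31 days, starts Thu → 5 of Thu, Fri, Sat ✓
Feb: 28 days, starts Sun → 5 of (none)
Mar: 31 days, starts Sun → 5 of Sun, Mon, Tue
Apr: 30 days, starts Wed → 5 of Wed, Thu
May: 31 days, starts Fri → 5 of Fri, Sat, Sun ✓
Jun: 30 days, starts Mon → 5 of Mon, Tue
Jul: 31 days, starts Wed → 5 of Wed, Thu, Fri
Aug: 31 days, starts Sat → 5 of Sat, Sun, Mon ✓
Sep: 30 days, starts Tue → 5 of Tue, Wed
Oct: 31 days, starts Thu → 5 of Thu, Fri, Sat ✓
Nov: 30 days, starts Sun → 5 of Sun, Mon
Dec: 31 days, starts Tue → 5 of Tue, Wed, Thu
Months with five Saturdays: Jan, May, Aug, Oct.

4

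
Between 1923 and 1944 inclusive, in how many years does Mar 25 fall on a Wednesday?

4

Day of week of March 25 in each year:
1923: Sun, 1924: Tue, 1925: Wed ✓, 1926: Thu, 1927: Fri, 1928: Sun, 1929: Mon, 1930: Tue, 1931: Wed ✓, 1932: Fri, 1933: Sat, 1934: Sun, 1935: Mon, 1936: Wed ✓, 1937: Thu, 1938: Fri, 1939: Sat, 1940: Mon, 1941: Tue, 1942: Wed ✓, 1943: Thu, 1944: Sat
Wednesdays: 1925, 1931, 1936, 1942.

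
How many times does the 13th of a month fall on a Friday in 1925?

The 13th falls on a Friday when the month's 13th has weekday Fri.
Jan 13 is Tue; Feb 13 is Fri ✓; Mar 13 is Fri ✓; Apr 13 is Mon; May 13 is Wed; Jun 13 is Sat; Jul 13 is Mon; Aug 13 is Thu; Sep 13 is Sun; Oct 13 is Tue; Nov 13 is Fri ✓; Dec 13 is Sun.
Friday the 13ths: Feb, Mar, Nov.

3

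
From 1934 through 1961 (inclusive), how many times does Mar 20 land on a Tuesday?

Day of week of March 20 in each year:
1934: Tue ✓, 1935: Wed, 1936: Fri, 1937: Sat, 1938: Sun, 1939: Mon, 1940: Wed, 1941: Thu, 1942: Fri, 1943: Sat, 1944: Mon, 1945: Tue ✓, 1946: Wed, 1947: Thu, 1948: Sat, 1949: Sun, 1950: Mon, 1951: Tue ✓, 1952: Thu, 1953: Fri, 1954: Sat, 1955: Sun, 1956: Tue ✓, 1957: Wed, 1958: Thu, 1959: Fri, 1960: Sun, 1961: Mon
Tuesdays: 1934, 1945, 1951, 1956.

4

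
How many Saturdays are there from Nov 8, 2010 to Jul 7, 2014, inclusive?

191

Nov 8, 2010 is a Monday.
The range spans 1338 days (inclusive of both endpoints).
1338 = 7 × 191 + 1, so there are 191 full weeks plus 1 extra day.
Each full week contributes one Saturday: 191 so far.
The 1 extra day is Monday — none qualify.
Total: 191 + 0 = 191.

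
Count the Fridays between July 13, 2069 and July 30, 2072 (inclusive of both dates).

July 13, 2069 is a Saturday.
The range spans 1114 days (inclusive of both endpoints).
1114 = 7 × 159 + 1, so there are 159 full weeks plus 1 extra day.
Each full week contributes one Friday: 159 so far.
The 1 extra day is Saturday — none qualify.
Total: 159 + 0 = 159.

159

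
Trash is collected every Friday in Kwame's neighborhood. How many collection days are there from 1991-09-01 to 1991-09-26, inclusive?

1991-09-01 is a Sunday.
The range spans 26 days (inclusive of both endpoints).
26 = 7 × 3 + 5, so there are 3 full weeks plus 5 extra days.
Each full week contributes one Friday: 3 so far.
The 5 extra days are Sunday, Monday, Tuesday, Wednesday, Thursday — none qualify.
Total: 3 + 0 = 3.

3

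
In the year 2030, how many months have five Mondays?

4

A month has five Mondays exactly when Monday falls within its first (length − 28) days.
Jan: 31 days, starts Tue → 5 of Tue, Wed, Thu
Feb: 28 days, starts Fri → 5 of (none)
Mar: 31 days, starts Fri → 5 of Fri, Sat, Sun
Apr: 30 days, starts Mon → 5 of Mon, Tue ✓
May: 31 days, starts Wed → 5 of Wed, Thu, Fri
Jun: 30 days, starts Sat → 5 of Sat, Sun
Jul: 31 days, starts Mon → 5 of Mon, Tue, Wed ✓
Aug: 31 days, starts Thu → 5 of Thu, Fri, Sat
Sep: 30 days, starts Sun → 5 of Sun, Mon ✓
Oct: 31 days, starts Tue → 5 of Tue, Wed, Thu
Nov: 30 days, starts Fri → 5 of Fri, Sat
Dec: 31 days, starts Sun → 5 of Sun, Mon, Tue ✓
Months with five Mondays: Apr, Jul, Sep, Dec.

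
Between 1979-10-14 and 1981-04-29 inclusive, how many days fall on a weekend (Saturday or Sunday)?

161

1979-10-14 is a Sunday.
From 1979-10-14 to 1981-04-29 is 564 days inclusive.
564 = 7 × 80 + 4, so there are 80 full weeks plus 4 extra days.
Each full week contributes 2 weekend days (Sat, Sun): 80 × 2 = 160.
The 4 extra days are Sunday, Monday, Tuesday, Wednesday — 1 of them qualifies.
Total: 160 + 1 = 161.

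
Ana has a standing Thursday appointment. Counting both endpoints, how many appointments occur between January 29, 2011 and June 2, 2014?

174 Thursdays

January 29, 2011 is a Saturday.
The range spans 1221 days (inclusive of both endpoints).
1221 = 7 × 174 + 3, so there are 174 full weeks plus 3 extra days.
Each full week contributes one Thursday: 174 so far.
The 3 extra days are Saturday, Sunday, Monday — none qualify.
Total: 174 + 0 = 174.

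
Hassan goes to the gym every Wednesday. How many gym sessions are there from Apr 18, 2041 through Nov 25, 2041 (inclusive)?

Apr 18, 2041 is a Thursday.
That's 222 days from start to end, counting both.
222 = 7 × 31 + 5, so there are 31 full weeks plus 5 extra days.
Each full week contributes one Wednesday: 31 so far.
The 5 extra days are Thursday, Friday, Saturday, Sunday, Monday — none qualify.
Total: 31 + 0 = 31.

31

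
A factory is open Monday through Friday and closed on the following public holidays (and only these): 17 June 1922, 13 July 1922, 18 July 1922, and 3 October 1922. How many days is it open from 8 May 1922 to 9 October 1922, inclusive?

108

8 May 1922 is a Monday.
The range spans 155 days (inclusive of both endpoints).
155 = 7 × 22 + 1, so there are 22 full weeks plus 1 extra day.
Each full week contributes 5 weekdays (Mon–Fri): 22 × 5 = 110.
The 1 extra day is Mon — 1 of them qualifies.
Total: 110 + 1 = 111.
Holidays: 17 June 1922 (Sat); 13 July 1922 (Thu); 18 July 1922 (Tue); 3 October 1922 (Tue).
3 of the 4 holidays fall on weekdays; the rest are weekends and were already excluded.
Business days: 111 − 3 = 108.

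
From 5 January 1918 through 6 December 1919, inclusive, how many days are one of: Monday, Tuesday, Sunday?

5 January 1918 is a Saturday.
From 5 January 1918 to 6 December 1919 is 701 days inclusive.
701 = 7 × 100 + 1, so there are 100 full weeks plus 1 extra day.
Each full week contributes 3 days from the set (Mon, Tue, Sun): 100 × 3 = 300.
The 1 extra day is Sat — none qualify.
Total: 300 + 0 = 300.

300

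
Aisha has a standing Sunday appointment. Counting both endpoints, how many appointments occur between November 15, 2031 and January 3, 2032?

7 Sundays

November 15, 2031 is a Saturday.
From November 15, 2031 to January 3, 2032 is 50 days inclusive.
50 = 7 × 7 + 1, so there are 7 full weeks plus 1 extra day.
Each full week contributes one Sunday: 7 so far.
The 1 extra day is Sat — none qualify.
Total: 7 + 0 = 7.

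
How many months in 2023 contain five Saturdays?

A month has five Saturdays exactly when Saturday falls within its first (length − 28) days.
Jan: 31 days, starts Sun → 5 of Sun, Mon, Tue
Feb: 28 days, starts Wed → 5 of (none)
Mar: 31 days, starts Wed → 5 of Wed, Thu, Fri
Apr: 30 days, starts Sat → 5 of Sat, Sun ✓
May: 31 days, starts Mon → 5 of Mon, Tue, Wed
Jun: 30 days, starts Thu → 5 of Thu, Fri
Jul: 31 days, starts Sat → 5 of Sat, Sun, Mon ✓
Aug: 31 days, starts Tue → 5 of Tue, Wed, Thu
Sep: 30 days, starts Fri → 5 of Fri, Sat ✓
Oct: 31 days, starts Sun → 5 of Sun, Mon, Tue
Nov: 30 days, starts Wed → 5 of Wed, Thu
Dec: 31 days, starts Fri → 5 of Fri, Sat, Sun ✓
Months with five Saturdays: Apr, Jul, Sep, Dec.

4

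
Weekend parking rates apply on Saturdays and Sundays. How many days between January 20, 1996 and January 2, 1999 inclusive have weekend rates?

January 20, 1996 is a Saturday.
From January 20, 1996 to January 2, 1999 is 1079 days inclusive.
1079 = 7 × 154 + 1, so there are 154 full weeks plus 1 extra day.
Each full week contributes 2 weekend days (Sat, Sun): 154 × 2 = 308.
The 1 extra day is Saturday — 1 of them qualifies.
Total: 308 + 1 = 309.

309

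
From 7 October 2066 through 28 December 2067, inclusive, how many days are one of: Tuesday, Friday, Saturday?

7 October 2066 is a Thursday.
The range spans 448 days (inclusive of both endpoints).
448 = 7 × 64, so the span is exactly 64 full weeks.
Each full week contributes 3 days from the set (Tue, Fri, Sat): 64 × 3 = 192.
Total: 192.

192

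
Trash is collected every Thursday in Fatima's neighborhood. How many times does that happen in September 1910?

1 September 1910 is a Thursday.
From 1 September 1910 to 30 September 1910 is 30 days inclusive.
30 = 7 × 4 + 2, so there are 4 full weeks plus 2 extra days.
Each full week contributes one Thursday: 4 so far.
The 2 extra days are Thursday, Friday — 1 of them qualifies.
Total: 4 + 1 = 5.

5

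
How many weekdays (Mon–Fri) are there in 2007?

1 January 2007 is a Monday.
From 1 January 2007 to 31 December 2007 is 365 days inclusive.
365 = 7 × 52 + 1, so there are 52 full weeks plus 1 extra day.
Each full week contributes 5 weekdays (Mon–Fri): 52 × 5 = 260.
The 1 extra day is Mon — 1 of them qualifies.
Total: 260 + 1 = 261.

261 weekdays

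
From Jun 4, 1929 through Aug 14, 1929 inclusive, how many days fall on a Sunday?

10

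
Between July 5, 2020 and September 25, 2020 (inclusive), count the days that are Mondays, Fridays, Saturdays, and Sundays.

July 5, 2020 is a Sunday.
That's 83 days from start to end, counting both.
83 = 7 × 11 + 6, so there are 11 full weeks plus 6 extra days.
Each full week contributes 4 days from the set (Mon, Fri, Sat, Sun): 11 × 4 = 44.
The 6 extra days are Sunday, Monday, Tuesday, Wednesday, Thursday, Friday — 3 of them qualify.
Total: 44 + 3 = 47.

47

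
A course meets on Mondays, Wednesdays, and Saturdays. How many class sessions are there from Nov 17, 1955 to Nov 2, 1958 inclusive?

Nov 17, 1955 is a Thursday.
The range spans 1082 days (inclusive of both endpoints).
1082 = 7 × 154 + 4, so there are 154 full weeks plus 4 extra days.
Each full week contributes 3 days from the set (Mon, Wed, Sat): 154 × 3 = 462.
The 4 extra days are Thu, Fri, Sat, Sun — 1 of them qualifies.
Total: 462 + 1 = 463.

463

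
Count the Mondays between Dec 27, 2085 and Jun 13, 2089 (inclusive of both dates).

Dec 27, 2085 is a Thursday.
From Dec 27, 2085 to Jun 13, 2089 is 1265 days inclusive.
1265 = 7 × 180 + 5, so there are 180 full weeks plus 5 extra days.
Each full week contributes one Monday: 180 so far.
The 5 extra days are Thu, Fri, Sat, Sun, Mon — 1 of them qualifies.
Total: 180 + 1 = 181.

181 Mondays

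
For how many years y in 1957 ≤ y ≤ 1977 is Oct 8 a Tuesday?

4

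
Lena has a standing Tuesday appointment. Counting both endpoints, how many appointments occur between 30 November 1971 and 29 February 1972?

14

30 November 1971 is a Tuesday.
From 30 November 1971 to 29 February 1972 is 92 days inclusive.
92 = 7 × 13 + 1, so there are 13 full weeks plus 1 extra day.
Each full week contributes one Tuesday: 13 so far.
The 1 extra day is Tue — 1 of them qualifies.
Total: 13 + 1 = 14.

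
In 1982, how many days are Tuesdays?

52

January 1, 1982 is a Friday.
From January 1, 1982 to December 31, 1982 is 365 days inclusive.
365 = 7 × 52 + 1, so there are 52 full weeks plus 1 extra day.
Each full week contributes one Tuesday: 52 so far.
The 1 extra day is Fri — none qualify.
Total: 52 + 0 = 52.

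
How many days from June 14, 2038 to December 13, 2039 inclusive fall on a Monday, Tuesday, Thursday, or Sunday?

314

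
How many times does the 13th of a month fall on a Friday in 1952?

The 13th falls on a Friday when the month's 13th has weekday Fri.
Jan 13 is Sun; Feb 13 is Wed; Mar 13 is Thu; Apr 13 is Sun; May 13 is Tue; Jun 13 is Fri ✓; Jul 13 is Sun; Aug 13 is Wed; Sep 13 is Sat; Oct 13 is Mon; Nov 13 is Thu; Dec 13 is Sat.
Friday the 13ths: Jun.

1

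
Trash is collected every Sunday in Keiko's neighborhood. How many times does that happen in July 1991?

4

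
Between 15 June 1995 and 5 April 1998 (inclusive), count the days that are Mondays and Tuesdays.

292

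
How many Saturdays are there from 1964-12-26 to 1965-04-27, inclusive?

18

1964-12-26 is a Saturday.
That's 123 days from start to end, counting both.
123 = 7 × 17 + 4, so there are 17 full weeks plus 4 extra days.
Each full week contributes one Saturday: 17 so far.
The 4 extra days are Saturday, Sunday, Monday, Tuesday — 1 of them qualifies.
Total: 17 + 1 = 18.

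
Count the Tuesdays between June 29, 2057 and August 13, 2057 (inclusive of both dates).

6 Tuesdays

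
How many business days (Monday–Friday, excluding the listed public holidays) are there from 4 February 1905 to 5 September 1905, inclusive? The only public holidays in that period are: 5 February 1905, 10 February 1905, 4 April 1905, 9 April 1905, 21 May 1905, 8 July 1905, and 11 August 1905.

4 February 1905 is a Saturday.
From 4 February 1905 to 5 September 1905 is 214 days inclusive.
214 = 7 × 30 + 4, so there are 30 full weeks plus 4 extra days.
Each full week contributes 5 weekdays (Mon–Fri): 30 × 5 = 150.
The 4 extra days are Sat, Sun, Mon, Tue — 2 of them qualify.
Total: 150 + 2 = 152.
Holidays: 5 February 1905 (Sun); 10 February 1905 (Fri); 4 April 1905 (Tue); 9 April 1905 (Sun); 21 May 1905 (Sun); 8 July 1905 (Sat); 11 August 1905 (Fri).
3 of the 7 holidays fall on weekdays; the rest are weekends and were already excluded.
Business days: 152 − 3 = 149.

149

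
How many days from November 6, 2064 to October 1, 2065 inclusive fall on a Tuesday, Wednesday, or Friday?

November 6, 2064 is a Thursday.
From November 6, 2064 to October 1, 2065 is 330 days inclusive.
330 = 7 × 47 + 1, so there are 47 full weeks plus 1 extra day.
Each full week contributes 3 days from the set (Tue, Wed, Fri): 47 × 3 = 141.
The 1 extra day is Thursday — none qualify.
Total: 141 + 0 = 141.

141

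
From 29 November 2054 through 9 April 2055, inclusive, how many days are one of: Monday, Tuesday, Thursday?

57

29 November 2054 is a Sunday.
That's 132 days from start to end, counting both.
132 = 7 × 18 + 6, so there are 18 full weeks plus 6 extra days.
Each full week contributes 3 days from the set (Mon, Tue, Thu): 18 × 3 = 54.
The 6 extra days are Sun, Mon, Tue, Wed, Thu, Fri — 3 of them qualify.
Total: 54 + 3 = 57.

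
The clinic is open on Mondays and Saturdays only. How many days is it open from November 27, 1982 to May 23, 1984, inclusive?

156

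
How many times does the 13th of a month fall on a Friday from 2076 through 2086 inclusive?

Friday-the-13ths by year:
2076: Mar, Nov
2077: Aug
2078: May
2079: Jan, Oct
2080: Sep, Dec
2081: Jun
2082: Feb, Mar, Nov
2083: Aug
2084: Oct
2085: Apr, Jul
2086: Sep, Dec

18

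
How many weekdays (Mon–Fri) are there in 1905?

260 weekdays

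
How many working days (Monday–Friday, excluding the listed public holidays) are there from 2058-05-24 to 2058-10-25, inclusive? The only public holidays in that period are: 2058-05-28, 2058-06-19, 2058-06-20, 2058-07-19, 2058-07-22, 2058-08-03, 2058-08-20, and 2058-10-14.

104

2058-05-24 is a Friday.
From 2058-05-24 to 2058-10-25 is 155 days inclusive.
155 = 7 × 22 + 1, so there are 22 full weeks plus 1 extra day.
Each full week contributes 5 weekdays (Mon–Fri): 22 × 5 = 110.
The 1 extra day is Fri — 1 of them qualifies.
Total: 110 + 1 = 111.
Holidays: 2058-05-28 (Tue); 2058-06-19 (Wed); 2058-06-20 (Thu); 2058-07-19 (Fri); 2058-07-22 (Mon); 2058-08-03 (Sat); 2058-08-20 (Tue); 2058-10-14 (Mon).
7 of the 8 holidays fall on weekdays; the rest are weekends and were already excluded.
Business days: 111 − 7 = 104.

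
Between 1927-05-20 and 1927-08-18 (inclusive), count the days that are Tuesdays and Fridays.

26

1927-05-20 is a Friday.
That's 91 days from start to end, counting both.
91 = 7 × 13, so the span is exactly 13 full weeks.
Each full week contributes 2 days from the set (Tue, Fri): 13 × 2 = 26.
Total: 26.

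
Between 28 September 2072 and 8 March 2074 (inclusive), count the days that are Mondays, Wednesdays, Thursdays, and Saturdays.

28 September 2072 is a Wednesday.
The range spans 527 days (inclusive of both endpoints).
527 = 7 × 75 + 2, so there are 75 full weeks plus 2 extra days.
Each full week contributes 4 days from the set (Mon, Wed, Thu, Sat): 75 × 4 = 300.
The 2 extra days are Wednesday, Thursday — 2 of them qualify.
Total: 300 + 2 = 302.

302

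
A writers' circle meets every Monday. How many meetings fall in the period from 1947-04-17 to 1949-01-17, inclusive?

92

1947-04-17 is a Thursday.
The range spans 642 days (inclusive of both endpoints).
642 = 7 × 91 + 5, so there are 91 full weeks plus 5 extra days.
Each full week contributes one Monday: 91 so far.
The 5 extra days are Thursday, Friday, Saturday, Sunday, Monday — 1 of them qualifies.
Total: 91 + 1 = 92.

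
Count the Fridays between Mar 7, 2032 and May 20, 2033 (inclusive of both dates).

63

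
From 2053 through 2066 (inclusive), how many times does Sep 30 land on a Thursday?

3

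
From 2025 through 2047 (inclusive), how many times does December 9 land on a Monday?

3

Day of week of December 9 in each year:
2025: Tue, 2026: Wed, 2027: Thu, 2028: Sat, 2029: Sun, 2030: Mon ✓, 2031: Tue, 2032: Thu, 2033: Fri, 2034: Sat, 2035: Sun, 2036: Tue, 2037: Wed, 2038: Thu, 2039: Fri, 2040: Sun, 2041: Mon ✓, 2042: Tue, 2043: Wed, 2044: Fri, 2045: Sat, 2046: Sun, 2047: Mon ✓
Mondays: 2030, 2041, 2047.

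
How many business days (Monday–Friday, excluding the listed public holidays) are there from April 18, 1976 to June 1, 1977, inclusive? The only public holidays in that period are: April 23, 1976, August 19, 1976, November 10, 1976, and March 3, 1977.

289

April 18, 1976 is a Sunday.
That's 410 days from start to end, counting both.
410 = 7 × 58 + 4, so there are 58 full weeks plus 4 extra days.
Each full week contributes 5 weekdays (Mon–Fri): 58 × 5 = 290.
The 4 extra days are Sunday, Monday, Tuesday, Wednesday — 3 of them qualify.
Total: 290 + 3 = 293.
Holidays: April 23, 1976 (Fri); August 19, 1976 (Thu); November 10, 1976 (Wed); March 3, 1977 (Thu).
All 4 holidays fall on weekdays, so subtract 4.
Business days: 293 − 4 = 289.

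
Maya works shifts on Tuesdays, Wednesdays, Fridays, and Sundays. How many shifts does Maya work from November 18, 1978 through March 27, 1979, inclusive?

November 18, 1978 is a Saturday.
The range spans 130 days (inclusive of both endpoints).
130 = 7 × 18 + 4, so there are 18 full weeks plus 4 extra days.
Each full week contributes 4 days from the set (Tue, Wed, Fri, Sun): 18 × 4 = 72.
The 4 extra days are Sat, Sun, Mon, Tue — 2 of them qualify.
Total: 72 + 2 = 74.

74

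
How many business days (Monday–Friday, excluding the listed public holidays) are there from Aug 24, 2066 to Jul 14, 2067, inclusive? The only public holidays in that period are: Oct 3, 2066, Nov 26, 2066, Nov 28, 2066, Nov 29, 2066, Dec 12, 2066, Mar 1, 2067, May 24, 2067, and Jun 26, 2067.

Aug 24, 2066 is a Tuesday.
From Aug 24, 2066 to Jul 14, 2067 is 325 days inclusive.
325 = 7 × 46 + 3, so there are 46 full weeks plus 3 extra days.
Each full week contributes 5 weekdays (Mon–Fri): 46 × 5 = 230.
The 3 extra days are Tuesday, Wednesday, Thursday — 3 of them qualify.
Total: 230 + 3 = 233.
Holidays: Oct 3, 2066 (Sun); Nov 26, 2066 (Fri); Nov 28, 2066 (Sun); Nov 29, 2066 (Mon); Dec 12, 2066 (Sun); Mar 1, 2067 (Tue); May 24, 2067 (Tue); Jun 26, 2067 (Sun).
4 of the 8 holidays fall on weekdays; the rest are weekends and were already excluded.
Business days: 233 − 4 = 229.

229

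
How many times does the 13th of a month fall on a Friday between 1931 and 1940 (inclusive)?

18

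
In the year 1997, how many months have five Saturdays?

4

A month has five Saturdays exactly when Saturday falls within its first (length − 28) days.
Jan: 31 days, starts Wed → 5 of Wed, Thu, Fri
Feb: 28 days, starts Sat → 5 of (none)
Mar: 31 days, starts Sat → 5 of Sat, Sun, Mon ✓
Apr: 30 days, starts Tue → 5 of Tue, Wed
May: 31 days, starts Thu → 5 of Thu, Fri, Sat ✓
Jun: 30 days, starts Sun → 5 of Sun, Mon
Jul: 31 days, starts Tue → 5 of Tue, Wed, Thu
Aug: 31 days, starts Fri → 5 of Fri, Sat, Sun ✓
Sep: 30 days, starts Mon → 5 of Mon, Tue
Oct: 31 days, starts Wed → 5 of Wed, Thu, Fri
Nov: 30 days, starts Sat → 5 of Sat, Sun ✓
Dec: 31 days, starts Mon → 5 of Mon, Tue, Wed
Months with five Saturdays: Mar, May, Aug, Nov.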